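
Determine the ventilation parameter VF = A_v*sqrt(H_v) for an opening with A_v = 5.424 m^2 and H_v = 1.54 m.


sqrt(H_v) = 1.2410
VF = 5.424 * 1.2410 = 6.7310 m^(5/2)

6.7310 m^(5/2)


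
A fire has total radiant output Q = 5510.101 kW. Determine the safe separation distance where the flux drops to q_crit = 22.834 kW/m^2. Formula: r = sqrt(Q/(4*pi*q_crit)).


4*pi*q_crit = 286.94
Q/(4*pi*q_crit) = 19.203
r = sqrt(19.203) = 4.3821 m

4.3821 m


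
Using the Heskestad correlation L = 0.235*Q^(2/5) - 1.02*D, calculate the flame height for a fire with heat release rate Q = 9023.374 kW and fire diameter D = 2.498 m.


Q^(2/5) = 38.207
0.235 * Q^(2/5) = 8.9787
1.02 * D = 2.5480
L = 6.4308 m

6.4308 m


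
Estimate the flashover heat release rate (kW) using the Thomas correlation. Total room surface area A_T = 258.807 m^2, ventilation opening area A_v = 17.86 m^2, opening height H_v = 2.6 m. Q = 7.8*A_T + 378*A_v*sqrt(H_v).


7.8*A_T = 2018.7
sqrt(H_v) = 1.6125
378*A_v*sqrt(H_v) = 10886
Q = 2018.7 + 10886 = 12904 kW

12904 kW


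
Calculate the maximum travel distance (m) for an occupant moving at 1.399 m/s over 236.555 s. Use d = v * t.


d = 1.399 * 236.555 = 330.94 m

330.94 m


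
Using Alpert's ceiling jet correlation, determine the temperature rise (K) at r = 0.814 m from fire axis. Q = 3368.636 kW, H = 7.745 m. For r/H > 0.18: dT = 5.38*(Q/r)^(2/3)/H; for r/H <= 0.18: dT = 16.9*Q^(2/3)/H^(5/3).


r/H = 0.814 / 7.745 = 0.10510
r/H <= 0.18, so dT = 16.9*Q^(2/3)/H^(5/3)
Q^(2/3) = 224.72
H^(5/3) = 30.318
dT = 16.9 * 224.72 / 30.318 = 125.26 K

125.26 K


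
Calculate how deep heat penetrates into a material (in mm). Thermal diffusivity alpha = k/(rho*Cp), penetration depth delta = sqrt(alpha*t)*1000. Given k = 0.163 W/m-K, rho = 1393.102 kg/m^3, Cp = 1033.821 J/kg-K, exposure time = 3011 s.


alpha = 0.163 / (1393.102 * 1033.821) = 1.1318e-07 m^2/s
alpha * t = 0.00034078
delta = sqrt(0.00034078) * 1000 = 18.460 mm

18.460 mm


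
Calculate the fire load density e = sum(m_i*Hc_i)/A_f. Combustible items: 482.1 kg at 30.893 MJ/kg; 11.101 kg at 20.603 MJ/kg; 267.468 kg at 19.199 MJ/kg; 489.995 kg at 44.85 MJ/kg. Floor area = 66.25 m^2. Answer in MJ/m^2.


Total energy = 482.1*30.893 + 11.101*20.603 + 267.468*19.199 + 489.995*44.85
= 14893.52 + 228.7139 + 5135.118 + 21976.28
= 42233.62 MJ
e = 42233.62 / 66.25 = 637.49 MJ/m^2

637.49 MJ/m^2


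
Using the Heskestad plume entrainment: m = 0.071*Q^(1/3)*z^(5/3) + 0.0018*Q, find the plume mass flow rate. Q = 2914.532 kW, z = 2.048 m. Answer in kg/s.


Q^(1/3) = 14.284
z^(5/3) = 3.3028
First term = 0.071 * 14.284 * 3.3028 = 3.3496
Second term = 0.0018 * 2914.532 = 5.2462
m = 8.5958 kg/s

8.5958 kg/s


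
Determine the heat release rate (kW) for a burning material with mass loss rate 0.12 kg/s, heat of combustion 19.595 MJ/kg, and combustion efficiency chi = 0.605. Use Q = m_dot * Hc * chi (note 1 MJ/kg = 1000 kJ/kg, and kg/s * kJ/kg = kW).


Hc = 19.595 MJ/kg = 19.595 * 1000 kJ/kg = 19595 kJ/kg
Q = 0.12 kg/s * 19595 kJ/kg * 0.605 = 1422.597 kW

1422.597 kW


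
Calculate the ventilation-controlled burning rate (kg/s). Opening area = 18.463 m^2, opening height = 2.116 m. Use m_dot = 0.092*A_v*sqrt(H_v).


sqrt(H_v) = 1.4546
m_dot = 0.092 * 18.463 * 1.4546 = 2.4709 kg/s

2.4709 kg/s


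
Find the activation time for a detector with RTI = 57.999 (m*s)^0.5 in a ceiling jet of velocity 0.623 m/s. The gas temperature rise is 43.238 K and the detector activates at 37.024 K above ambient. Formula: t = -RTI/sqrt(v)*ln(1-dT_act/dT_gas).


dT_act/dT_gas = 0.85628
ln(1 - 0.85628) = -1.9399
t = -57.999 / sqrt(0.623) * -1.9399 = 142.55 s

142.55 s


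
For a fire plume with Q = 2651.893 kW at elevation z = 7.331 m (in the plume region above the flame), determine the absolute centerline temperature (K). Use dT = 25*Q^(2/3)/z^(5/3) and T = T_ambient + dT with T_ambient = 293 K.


Q^(2/3) = 191.59
z^(5/3) = 27.666
dT = 25 * 191.59 / 27.666 = 173.13 K
T = 293 + 173.13 = 466.13 K

466.13 K


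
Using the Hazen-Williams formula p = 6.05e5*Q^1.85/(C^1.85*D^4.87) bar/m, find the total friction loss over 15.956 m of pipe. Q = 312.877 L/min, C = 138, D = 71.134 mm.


Q^1.85 = 41347
C^1.85 = 9094.4
D^4.87 = 1.0462e+09
p/m = 0.0026291 bar/m
p_total = 0.0026291 * 15.956 = 0.041950 bar

0.041950 bar


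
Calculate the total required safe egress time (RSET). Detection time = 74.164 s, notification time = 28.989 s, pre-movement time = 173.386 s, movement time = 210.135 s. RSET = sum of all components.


Total = 74.164 + 28.989 + 173.386 + 210.135 = 486.674 s

486.674 s


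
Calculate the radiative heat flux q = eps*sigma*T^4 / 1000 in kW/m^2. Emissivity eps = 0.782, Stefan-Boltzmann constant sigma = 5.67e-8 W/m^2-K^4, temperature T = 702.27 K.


T^4 = 2.4323e+11
q = 0.782 * 5.67e-8 * 2.4323e+11 / 1000 = 10.785 kW/m^2

10.785 kW/m^2


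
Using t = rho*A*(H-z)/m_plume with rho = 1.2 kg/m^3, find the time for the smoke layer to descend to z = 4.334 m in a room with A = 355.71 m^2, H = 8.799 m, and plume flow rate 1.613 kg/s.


H - z = 4.465 m
t = 1.2 * 355.71 * 4.465 / 1.613 = 1181.6 s

1181.6 s


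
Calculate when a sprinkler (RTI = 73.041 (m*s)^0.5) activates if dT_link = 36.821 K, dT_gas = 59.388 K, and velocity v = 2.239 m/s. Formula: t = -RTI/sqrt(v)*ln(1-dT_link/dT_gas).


dT_link/dT_gas = 0.62001
ln(1 - 0.62001) = -0.96760
t = -73.041 / sqrt(2.239) * -0.96760 = 47.232 s

47.232 s


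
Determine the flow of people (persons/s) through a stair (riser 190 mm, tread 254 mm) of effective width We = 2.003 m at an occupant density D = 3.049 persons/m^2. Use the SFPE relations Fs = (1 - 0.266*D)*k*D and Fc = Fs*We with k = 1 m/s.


1 - 0.266*D = 1 - 0.266*3.049 = 0.18897
Fs = 0.18897 * 1 * 3.049 = 0.57616 persons/(s*m)
Fc = 0.57616 * 2.003 = 1.1540 persons/s

1.1540 persons/s


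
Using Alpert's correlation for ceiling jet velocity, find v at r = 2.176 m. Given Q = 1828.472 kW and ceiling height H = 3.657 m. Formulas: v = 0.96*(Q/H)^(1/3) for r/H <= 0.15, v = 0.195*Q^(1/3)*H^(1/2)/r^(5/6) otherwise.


r/H = 2.176 / 3.657 = 0.59502
r/H > 0.15, so v = 0.195*Q^(1/3)*H^(1/2)/r^(5/6)
Q^(1/3) = 12.228
H^(1/2) = 1.9123
r^(5/6) = 1.9115
v = 0.195 * 12.228 * 1.9123 / 1.9115 = 2.3855 m/s

2.3855 m/s


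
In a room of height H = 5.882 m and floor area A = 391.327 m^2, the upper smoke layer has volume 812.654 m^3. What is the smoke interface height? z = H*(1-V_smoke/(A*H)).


V/(A*H) = 0.35305
1 - 0.35305 = 0.64695
z = 5.882 * 0.64695 = 3.8053 m

3.8053 m


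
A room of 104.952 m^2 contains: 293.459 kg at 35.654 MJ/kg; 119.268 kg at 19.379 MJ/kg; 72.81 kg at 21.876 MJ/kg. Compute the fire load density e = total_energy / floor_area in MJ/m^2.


Total energy = 293.459*35.654 + 119.268*19.379 + 72.81*21.876
= 10462.99 + 2311.295 + 1592.792
= 14367.07 MJ
e = 14367.07 / 104.952 = 136.89 MJ/m^2

136.89 MJ/m^2


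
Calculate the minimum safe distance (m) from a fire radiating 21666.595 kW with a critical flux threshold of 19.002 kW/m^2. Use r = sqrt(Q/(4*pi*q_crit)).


4*pi*q_crit = 238.79
Q/(4*pi*q_crit) = 90.736
r = sqrt(90.736) = 9.5256 m

9.5256 m


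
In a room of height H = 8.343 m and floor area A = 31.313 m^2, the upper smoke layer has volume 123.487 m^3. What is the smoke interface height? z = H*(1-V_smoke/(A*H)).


V/(A*H) = 0.47269
1 - 0.47269 = 0.52731
z = 8.343 * 0.52731 = 4.3994 m

4.3994 m


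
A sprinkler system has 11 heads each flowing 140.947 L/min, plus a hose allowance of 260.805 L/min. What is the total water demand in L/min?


Sprinkler demand = 11 * 140.947 = 1550.417 L/min
Total = 1550.417 + 260.805 = 1811.222 L/min

1811.222 L/min


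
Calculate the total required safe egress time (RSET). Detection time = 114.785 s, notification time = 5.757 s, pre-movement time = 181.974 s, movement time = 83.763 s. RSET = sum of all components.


Total = 114.785 + 5.757 + 181.974 + 83.763 = 386.279 s

386.279 s


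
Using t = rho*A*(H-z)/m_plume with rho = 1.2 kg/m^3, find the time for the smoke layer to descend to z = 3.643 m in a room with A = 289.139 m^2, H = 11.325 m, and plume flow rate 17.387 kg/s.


H - z = 7.682 m
t = 1.2 * 289.139 * 7.682 / 17.387 = 153.30 s

153.30 s


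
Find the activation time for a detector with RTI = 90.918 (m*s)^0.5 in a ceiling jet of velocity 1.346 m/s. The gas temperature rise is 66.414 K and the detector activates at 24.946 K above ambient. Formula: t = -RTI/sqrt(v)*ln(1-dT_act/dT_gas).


dT_act/dT_gas = 0.37561
ln(1 - 0.37561) = -0.47099
t = -90.918 / sqrt(1.346) * -0.47099 = 36.909 s

36.909 s


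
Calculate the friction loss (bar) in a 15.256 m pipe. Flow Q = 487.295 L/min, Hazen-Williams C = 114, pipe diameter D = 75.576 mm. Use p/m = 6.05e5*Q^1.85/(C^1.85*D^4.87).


Q^1.85 = 93846
C^1.85 = 6386.7
D^4.87 = 1.4052e+09
p/m = 0.0063265 bar/m
p_total = 0.0063265 * 15.256 = 0.096518 bar

0.096518 bar


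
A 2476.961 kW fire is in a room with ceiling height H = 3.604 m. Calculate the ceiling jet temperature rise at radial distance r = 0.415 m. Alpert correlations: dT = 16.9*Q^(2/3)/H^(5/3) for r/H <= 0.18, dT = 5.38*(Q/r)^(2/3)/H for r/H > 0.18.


r/H = 0.415 / 3.604 = 0.11515
r/H <= 0.18, so dT = 16.9*Q^(2/3)/H^(5/3)
Q^(2/3) = 183.07
H^(5/3) = 8.4718
dT = 16.9 * 183.07 / 8.4718 = 365.20 K

365.20 K


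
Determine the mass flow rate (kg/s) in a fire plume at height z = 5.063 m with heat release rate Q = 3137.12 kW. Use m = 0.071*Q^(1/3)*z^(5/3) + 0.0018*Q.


Q^(1/3) = 14.639
z^(5/3) = 14.928
First term = 0.071 * 14.639 * 14.928 = 15.516
Second term = 0.0018 * 3137.12 = 5.6468
m = 21.163 kg/s

21.163 kg/s


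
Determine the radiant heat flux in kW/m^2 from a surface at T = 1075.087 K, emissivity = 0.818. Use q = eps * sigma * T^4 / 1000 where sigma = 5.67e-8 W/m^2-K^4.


T^4 = 1.3359e+12
q = 0.818 * 5.67e-8 * 1.3359e+12 / 1000 = 61.960 kW/m^2

61.960 kW/m^2


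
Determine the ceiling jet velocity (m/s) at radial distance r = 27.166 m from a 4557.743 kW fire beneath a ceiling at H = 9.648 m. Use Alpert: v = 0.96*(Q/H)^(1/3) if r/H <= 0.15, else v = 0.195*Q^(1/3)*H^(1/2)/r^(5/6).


r/H = 27.166 / 9.648 = 2.8157
r/H > 0.15, so v = 0.195*Q^(1/3)*H^(1/2)/r^(5/6)
Q^(1/3) = 16.580
H^(1/2) = 3.1061
r^(5/6) = 15.668
v = 0.195 * 16.580 * 3.1061 / 15.668 = 0.64094 m/s

0.64094 m/s


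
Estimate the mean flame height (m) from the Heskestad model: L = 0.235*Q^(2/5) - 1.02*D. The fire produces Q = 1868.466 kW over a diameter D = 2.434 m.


Q^(2/5) = 20.351
0.235 * Q^(2/5) = 4.7826
1.02 * D = 2.4827
L = 2.2999 m

2.2999 m


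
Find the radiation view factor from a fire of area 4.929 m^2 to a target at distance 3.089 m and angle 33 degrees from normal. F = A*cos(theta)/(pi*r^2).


cos(33 deg) = 0.83867
pi*r^2 = 29.977
F = 4.929 * 0.83867 / 29.977 = 0.13790

0.13790


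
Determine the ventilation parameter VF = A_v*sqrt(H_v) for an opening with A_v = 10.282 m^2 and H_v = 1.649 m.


sqrt(H_v) = 1.2841
VF = 10.282 * 1.2841 = 13.203 m^(5/2)

13.203 m^(5/2)


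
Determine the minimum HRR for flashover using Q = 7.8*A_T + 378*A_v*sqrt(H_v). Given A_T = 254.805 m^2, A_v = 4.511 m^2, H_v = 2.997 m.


7.8*A_T = 1987.479
sqrt(H_v) = 1.7312
378*A_v*sqrt(H_v) = 2951.9
Q = 1987.479 + 2951.9 = 4939.4 kW

4939.4 kW


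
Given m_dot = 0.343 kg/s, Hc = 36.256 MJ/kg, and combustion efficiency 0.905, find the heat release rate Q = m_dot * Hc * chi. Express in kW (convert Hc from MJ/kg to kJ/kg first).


Hc = 36.256 MJ/kg = 36.256 * 1000 kJ/kg = 36256 kJ/kg
Q = 0.343 kg/s * 36256 kJ/kg * 0.905 = 11254 kW

11254 kW


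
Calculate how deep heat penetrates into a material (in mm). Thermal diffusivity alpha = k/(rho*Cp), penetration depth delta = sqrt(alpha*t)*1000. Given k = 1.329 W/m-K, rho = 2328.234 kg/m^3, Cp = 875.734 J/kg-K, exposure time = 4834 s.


alpha = 1.329 / (2328.234 * 875.734) = 6.5182e-07 m^2/s
alpha * t = 0.0031509
delta = sqrt(0.0031509) * 1000 = 56.133 mm

56.133 mm


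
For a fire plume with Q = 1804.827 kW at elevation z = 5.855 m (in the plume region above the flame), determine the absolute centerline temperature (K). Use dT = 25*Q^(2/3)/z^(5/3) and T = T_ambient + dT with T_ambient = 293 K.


Q^(2/3) = 148.24
z^(5/3) = 19.020
dT = 25 * 148.24 / 19.020 = 194.84 K
T = 293 + 194.84 = 487.84 K

487.84 K


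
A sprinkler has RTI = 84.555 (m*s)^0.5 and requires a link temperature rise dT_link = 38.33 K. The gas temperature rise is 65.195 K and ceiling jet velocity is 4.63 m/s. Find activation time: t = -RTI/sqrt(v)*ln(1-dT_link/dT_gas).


dT_link/dT_gas = 0.58793
ln(1 - 0.58793) = -0.88656
t = -84.555 / sqrt(4.63) * -0.88656 = 34.838 s

34.838 s


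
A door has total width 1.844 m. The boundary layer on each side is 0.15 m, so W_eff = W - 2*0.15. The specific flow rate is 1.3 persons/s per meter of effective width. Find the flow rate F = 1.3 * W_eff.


W_eff = 1.844 - 0.30 = 1.544 m
F = 1.3 * 1.544 = 2.0072 persons/s

2.0072 persons/s


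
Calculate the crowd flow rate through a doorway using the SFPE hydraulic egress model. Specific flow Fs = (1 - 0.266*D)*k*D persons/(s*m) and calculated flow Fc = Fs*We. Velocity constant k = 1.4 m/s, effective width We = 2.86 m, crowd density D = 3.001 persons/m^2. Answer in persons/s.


1 - 0.266*D = 1 - 0.266*3.001 = 0.20173
Fs = 0.20173 * 1.4 * 3.001 = 0.84757 persons/(s*m)
Fc = 0.84757 * 2.86 = 2.4240 persons/s

2.4240 persons/s


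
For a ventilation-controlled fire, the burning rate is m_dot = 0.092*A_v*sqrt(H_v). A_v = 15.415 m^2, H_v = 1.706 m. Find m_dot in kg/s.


sqrt(H_v) = 1.3061
m_dot = 0.092 * 15.415 * 1.3061 = 1.8523 kg/s

1.8523 kg/s


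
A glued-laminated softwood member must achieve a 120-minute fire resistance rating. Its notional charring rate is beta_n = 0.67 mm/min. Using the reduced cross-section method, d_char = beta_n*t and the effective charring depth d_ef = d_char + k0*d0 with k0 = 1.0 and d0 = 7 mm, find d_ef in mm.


d_char = 0.67 * 120 = 80.4 mm
d_ef = 80.4 + 1.0*7 = 87.4 mm

87.4 mm


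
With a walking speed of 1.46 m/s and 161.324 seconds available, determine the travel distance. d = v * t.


d = 1.46 * 161.324 = 235.53 m

235.53 m


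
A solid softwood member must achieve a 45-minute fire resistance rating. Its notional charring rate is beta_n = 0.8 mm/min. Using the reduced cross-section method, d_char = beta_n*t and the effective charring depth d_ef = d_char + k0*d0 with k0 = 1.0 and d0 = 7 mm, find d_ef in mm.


d_char = 0.8 * 45 = 36 mm
d_ef = 36 + 1.0*7 = 43 mm

43 mm


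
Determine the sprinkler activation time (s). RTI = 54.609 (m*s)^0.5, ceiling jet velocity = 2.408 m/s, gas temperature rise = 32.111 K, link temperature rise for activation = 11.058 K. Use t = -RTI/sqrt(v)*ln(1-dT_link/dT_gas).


dT_link/dT_gas = 0.34437
ln(1 - 0.34437) = -0.42216
t = -54.609 / sqrt(2.408) * -0.42216 = 14.856 s

14.856 s


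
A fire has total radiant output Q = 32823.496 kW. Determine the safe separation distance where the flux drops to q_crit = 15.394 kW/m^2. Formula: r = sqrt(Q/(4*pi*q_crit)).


4*pi*q_crit = 193.45
Q/(4*pi*q_crit) = 169.68
r = sqrt(169.68) = 13.026 m

13.026 m


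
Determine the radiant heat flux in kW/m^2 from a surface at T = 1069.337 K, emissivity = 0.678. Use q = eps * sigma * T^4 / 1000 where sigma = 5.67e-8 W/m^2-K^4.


T^4 = 1.3076e+12
q = 0.678 * 5.67e-8 * 1.3076e+12 / 1000 = 50.266 kW/m^2

50.266 kW/m^2


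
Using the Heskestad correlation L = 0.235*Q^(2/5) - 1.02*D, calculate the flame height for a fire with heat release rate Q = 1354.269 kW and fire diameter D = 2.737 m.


Q^(2/5) = 17.893
0.235 * Q^(2/5) = 4.2048
1.02 * D = 2.7917
L = 1.4131 m

1.4131 m


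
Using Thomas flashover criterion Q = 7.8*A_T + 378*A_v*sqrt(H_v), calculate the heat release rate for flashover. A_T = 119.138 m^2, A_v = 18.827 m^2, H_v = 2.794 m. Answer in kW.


7.8*A_T = 929.28
sqrt(H_v) = 1.6715
378*A_v*sqrt(H_v) = 11896
Q = 929.28 + 11896 = 12825 kW

12825 kW


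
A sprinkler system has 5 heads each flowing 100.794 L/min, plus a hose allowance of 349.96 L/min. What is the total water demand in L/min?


Sprinkler demand = 5 * 100.794 = 503.97 L/min
Total = 503.97 + 349.96 = 853.93 L/min

853.93 L/min


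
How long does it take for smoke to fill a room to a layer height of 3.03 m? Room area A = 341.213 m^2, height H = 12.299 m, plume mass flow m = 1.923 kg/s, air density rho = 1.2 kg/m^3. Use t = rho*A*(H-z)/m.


H - z = 9.269 m
t = 1.2 * 341.213 * 9.269 / 1.923 = 1973.6 s

1973.6 s


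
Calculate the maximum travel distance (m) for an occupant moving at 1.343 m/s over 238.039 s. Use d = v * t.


d = 1.343 * 238.039 = 319.69 m

319.69 m


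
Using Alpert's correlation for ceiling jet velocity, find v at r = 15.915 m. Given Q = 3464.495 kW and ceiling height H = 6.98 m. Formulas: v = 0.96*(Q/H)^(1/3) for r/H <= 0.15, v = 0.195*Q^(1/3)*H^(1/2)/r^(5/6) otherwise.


r/H = 15.915 / 6.98 = 2.2801
r/H > 0.15, so v = 0.195*Q^(1/3)*H^(1/2)/r^(5/6)
Q^(1/3) = 15.131
H^(1/2) = 2.6420
r^(5/6) = 10.035
v = 0.195 * 15.131 * 2.6420 / 10.035 = 0.77685 m/s

0.77685 m/s


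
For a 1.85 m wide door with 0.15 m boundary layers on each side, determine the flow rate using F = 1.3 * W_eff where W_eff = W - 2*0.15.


W_eff = 1.85 - 0.30 = 1.55 m
F = 1.3 * 1.55 = 2.015 persons/s

2.015 persons/s


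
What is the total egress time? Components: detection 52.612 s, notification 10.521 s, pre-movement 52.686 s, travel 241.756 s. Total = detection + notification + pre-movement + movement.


Total = 52.612 + 10.521 + 52.686 + 241.756 = 357.575 s

357.575 s


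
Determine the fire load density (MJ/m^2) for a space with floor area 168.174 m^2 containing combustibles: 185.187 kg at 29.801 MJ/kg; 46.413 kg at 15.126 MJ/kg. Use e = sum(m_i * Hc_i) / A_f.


Total energy = 185.187*29.801 + 46.413*15.126
= 5518.758 + 702.0430
= 6220.801 MJ
e = 6220.801 / 168.174 = 36.990 MJ/m^2

36.990 MJ/m^2


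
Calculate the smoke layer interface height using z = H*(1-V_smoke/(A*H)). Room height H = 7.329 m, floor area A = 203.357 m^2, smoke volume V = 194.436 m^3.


V/(A*H) = 0.13046
1 - 0.13046 = 0.86954
z = 7.329 * 0.86954 = 6.3729 m

6.3729 m


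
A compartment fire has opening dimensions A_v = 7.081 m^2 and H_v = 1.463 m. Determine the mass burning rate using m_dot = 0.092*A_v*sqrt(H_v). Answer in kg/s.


sqrt(H_v) = 1.2095
m_dot = 0.092 * 7.081 * 1.2095 = 0.78796 kg/s

0.78796 kg/s


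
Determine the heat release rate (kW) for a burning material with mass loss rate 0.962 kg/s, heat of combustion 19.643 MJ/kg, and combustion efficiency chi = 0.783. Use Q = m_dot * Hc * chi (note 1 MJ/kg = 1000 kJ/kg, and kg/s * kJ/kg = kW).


Hc = 19.643 MJ/kg = 19.643 * 1000 kJ/kg = 19643 kJ/kg
Q = 0.962 kg/s * 19643 kJ/kg * 0.783 = 14796 kW

14796 kW


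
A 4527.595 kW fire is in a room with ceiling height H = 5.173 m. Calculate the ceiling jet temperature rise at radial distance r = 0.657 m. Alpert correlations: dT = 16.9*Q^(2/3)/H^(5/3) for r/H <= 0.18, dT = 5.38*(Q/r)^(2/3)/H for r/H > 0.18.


r/H = 0.657 / 5.173 = 0.12701
r/H <= 0.18, so dT = 16.9*Q^(2/3)/H^(5/3)
Q^(2/3) = 273.68
H^(5/3) = 15.473
dT = 16.9 * 273.68 / 15.473 = 298.92 K

298.92 K


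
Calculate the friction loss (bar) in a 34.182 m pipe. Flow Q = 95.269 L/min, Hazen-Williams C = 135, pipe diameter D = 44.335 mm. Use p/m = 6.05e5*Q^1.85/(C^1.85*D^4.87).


Q^1.85 = 4582.1
C^1.85 = 8732.1
D^4.87 = 1.0463e+08
p/m = 0.0030342 bar/m
p_total = 0.0030342 * 34.182 = 0.10371 bar

0.10371 bar


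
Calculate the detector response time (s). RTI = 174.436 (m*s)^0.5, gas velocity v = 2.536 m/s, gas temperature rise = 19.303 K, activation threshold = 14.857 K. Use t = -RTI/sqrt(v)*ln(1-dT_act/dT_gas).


dT_act/dT_gas = 0.76967
ln(1 - 0.76967) = -1.4683
t = -174.436 / sqrt(2.536) * -1.4683 = 160.83 s

160.83 s


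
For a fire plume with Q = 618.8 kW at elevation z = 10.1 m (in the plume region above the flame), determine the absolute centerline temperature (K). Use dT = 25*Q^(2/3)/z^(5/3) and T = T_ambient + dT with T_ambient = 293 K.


Q^(2/3) = 72.616
z^(5/3) = 47.192
dT = 25 * 72.616 / 47.192 = 38.468 K
T = 293 + 38.468 = 331.47 K

331.47 K


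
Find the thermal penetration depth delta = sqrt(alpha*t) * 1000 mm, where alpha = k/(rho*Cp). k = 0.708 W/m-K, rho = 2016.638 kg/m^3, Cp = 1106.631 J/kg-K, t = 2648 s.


alpha = 0.708 / (2016.638 * 1106.631) = 3.1725e-07 m^2/s
alpha * t = 0.00084008
delta = sqrt(0.00084008) * 1000 = 28.984 mm

28.984 mm


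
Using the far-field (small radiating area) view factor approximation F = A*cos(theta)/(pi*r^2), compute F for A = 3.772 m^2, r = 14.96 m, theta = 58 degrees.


cos(58 deg) = 0.52992
pi*r^2 = 703.09
F = 3.772 * 0.52992 / 703.09 = 0.0028429

0.0028429


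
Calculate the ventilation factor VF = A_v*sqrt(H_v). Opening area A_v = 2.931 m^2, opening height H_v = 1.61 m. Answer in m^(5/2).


sqrt(H_v) = 1.2689
VF = 2.931 * 1.2689 = 3.7190 m^(5/2)

3.7190 m^(5/2)


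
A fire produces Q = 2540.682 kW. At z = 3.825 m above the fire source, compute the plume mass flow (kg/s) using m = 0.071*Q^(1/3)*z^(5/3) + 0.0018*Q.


Q^(1/3) = 13.645
z^(5/3) = 9.3552
First term = 0.071 * 13.645 * 9.3552 = 9.0635
Second term = 0.0018 * 2540.682 = 4.5732
m = 13.637 kg/s

13.637 kg/s


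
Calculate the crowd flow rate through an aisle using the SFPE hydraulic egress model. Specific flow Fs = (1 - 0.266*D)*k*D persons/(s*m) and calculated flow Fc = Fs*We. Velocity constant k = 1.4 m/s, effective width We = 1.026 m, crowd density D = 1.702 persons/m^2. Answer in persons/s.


1 - 0.266*D = 1 - 0.266*1.702 = 0.54727
Fs = 0.54727 * 1.4 * 1.702 = 1.3040 persons/(s*m)
Fc = 1.3040 * 1.026 = 1.3379 persons/s

1.3379 persons/s


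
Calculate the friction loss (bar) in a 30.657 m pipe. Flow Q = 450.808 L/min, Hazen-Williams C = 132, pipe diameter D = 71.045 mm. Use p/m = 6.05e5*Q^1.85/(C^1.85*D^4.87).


Q^1.85 = 81261
C^1.85 = 8376.5
D^4.87 = 1.0398e+09
p/m = 0.0056443 bar/m
p_total = 0.0056443 * 30.657 = 0.17304 bar

0.17304 bar


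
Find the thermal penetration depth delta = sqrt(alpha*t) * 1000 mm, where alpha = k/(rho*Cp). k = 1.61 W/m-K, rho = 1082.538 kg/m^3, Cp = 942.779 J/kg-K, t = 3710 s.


alpha = 1.61 / (1082.538 * 942.779) = 1.5775e-06 m^2/s
alpha * t = 0.0058526
delta = sqrt(0.0058526) * 1000 = 76.502 mm

76.502 mm


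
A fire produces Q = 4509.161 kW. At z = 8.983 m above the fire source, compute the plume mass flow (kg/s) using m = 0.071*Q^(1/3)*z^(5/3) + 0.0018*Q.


Q^(1/3) = 16.521
z^(5/3) = 38.818
First term = 0.071 * 16.521 * 38.818 = 45.533
Second term = 0.0018 * 4509.161 = 8.1165
m = 53.649 kg/s

53.649 kg/s


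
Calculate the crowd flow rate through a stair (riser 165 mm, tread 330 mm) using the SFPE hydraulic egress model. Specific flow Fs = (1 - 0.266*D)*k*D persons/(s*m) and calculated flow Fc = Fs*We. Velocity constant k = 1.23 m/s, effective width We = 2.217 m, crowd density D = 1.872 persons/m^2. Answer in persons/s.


1 - 0.266*D = 1 - 0.266*1.872 = 0.50205
Fs = 0.50205 * 1.23 * 1.872 = 1.1560 persons/(s*m)
Fc = 1.1560 * 2.217 = 2.5628 persons/s

2.5628 persons/s


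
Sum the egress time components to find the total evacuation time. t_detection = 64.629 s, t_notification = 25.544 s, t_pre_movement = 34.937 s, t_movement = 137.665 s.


Total = 64.629 + 25.544 + 34.937 + 137.665 = 262.775 s

262.775 s


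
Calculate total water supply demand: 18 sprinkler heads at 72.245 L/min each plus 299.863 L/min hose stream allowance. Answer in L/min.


Sprinkler demand = 18 * 72.245 = 1300.41 L/min
Total = 1300.41 + 299.863 = 1600.273 L/min

1600.273 L/min


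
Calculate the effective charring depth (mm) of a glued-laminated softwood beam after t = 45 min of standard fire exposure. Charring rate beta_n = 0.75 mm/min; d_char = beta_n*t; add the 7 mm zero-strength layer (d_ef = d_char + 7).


d_char = 0.75 * 45 = 33.75 mm
d_ef = 33.75 + 1.0*7 = 40.75 mm

40.75 mm


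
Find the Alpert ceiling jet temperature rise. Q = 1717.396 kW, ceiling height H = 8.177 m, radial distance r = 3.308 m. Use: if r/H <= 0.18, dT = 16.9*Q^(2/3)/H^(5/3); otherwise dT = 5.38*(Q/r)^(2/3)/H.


r/H = 3.308 / 8.177 = 0.40455
r/H > 0.18, so dT = 5.38*(Q/r)^(2/3)/H
Q/r = 519.16
(Q/r)^(2/3) = 64.596
dT = 5.38 * 64.596 / 8.177 = 42.500 K

42.500 K


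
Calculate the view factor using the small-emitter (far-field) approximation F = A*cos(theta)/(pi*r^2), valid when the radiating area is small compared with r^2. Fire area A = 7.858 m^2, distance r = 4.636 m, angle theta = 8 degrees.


cos(8 deg) = 0.99027
pi*r^2 = 67.521
F = 7.858 * 0.99027 / 67.521 = 0.11525

0.11525


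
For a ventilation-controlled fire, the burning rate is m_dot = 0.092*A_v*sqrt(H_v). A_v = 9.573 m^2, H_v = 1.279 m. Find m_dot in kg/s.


sqrt(H_v) = 1.1309
m_dot = 0.092 * 9.573 * 1.1309 = 0.99603 kg/s

0.99603 kg/s


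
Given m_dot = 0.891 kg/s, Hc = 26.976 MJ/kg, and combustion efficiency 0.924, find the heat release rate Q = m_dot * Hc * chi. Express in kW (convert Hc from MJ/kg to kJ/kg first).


Hc = 26.976 MJ/kg = 26.976 * 1000 kJ/kg = 26976 kJ/kg
Q = 0.891 kg/s * 26976 kJ/kg * 0.924 = 22209 kW

22209 kW


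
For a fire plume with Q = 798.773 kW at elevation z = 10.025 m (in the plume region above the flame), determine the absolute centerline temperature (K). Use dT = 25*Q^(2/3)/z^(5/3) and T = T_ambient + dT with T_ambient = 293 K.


Q^(2/3) = 86.089
z^(5/3) = 46.609
dT = 25 * 86.089 / 46.609 = 46.176 K
T = 293 + 46.176 = 339.18 K

339.18 K


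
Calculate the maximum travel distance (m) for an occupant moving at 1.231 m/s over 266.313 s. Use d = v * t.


d = 1.231 * 266.313 = 327.83 m

327.83 m


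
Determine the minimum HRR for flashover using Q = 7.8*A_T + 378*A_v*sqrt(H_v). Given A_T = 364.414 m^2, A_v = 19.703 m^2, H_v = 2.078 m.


7.8*A_T = 2842.4
sqrt(H_v) = 1.4415
378*A_v*sqrt(H_v) = 10736
Q = 2842.4 + 10736 = 13579 kW

13579 kW


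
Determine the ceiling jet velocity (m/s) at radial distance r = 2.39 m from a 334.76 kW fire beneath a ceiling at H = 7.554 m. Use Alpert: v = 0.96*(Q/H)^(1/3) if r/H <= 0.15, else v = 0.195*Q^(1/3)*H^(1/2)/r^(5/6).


r/H = 2.39 / 7.554 = 0.31639
r/H > 0.15, so v = 0.195*Q^(1/3)*H^(1/2)/r^(5/6)
Q^(1/3) = 6.9435
H^(1/2) = 2.7485
r^(5/6) = 2.0670
v = 0.195 * 6.9435 * 2.7485 / 2.0670 = 1.8004 m/s

1.8004 m/s


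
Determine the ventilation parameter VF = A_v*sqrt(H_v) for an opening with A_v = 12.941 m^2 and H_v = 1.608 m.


sqrt(H_v) = 1.2681
VF = 12.941 * 1.2681 = 16.410 m^(5/2)

16.410 m^(5/2)


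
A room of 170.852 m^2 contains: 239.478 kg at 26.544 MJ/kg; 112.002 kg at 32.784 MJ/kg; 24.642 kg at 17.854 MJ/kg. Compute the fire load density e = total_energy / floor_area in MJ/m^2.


Total energy = 239.478*26.544 + 112.002*32.784 + 24.642*17.854
= 6356.704 + 3671.874 + 439.9583
= 10468.54 MJ
e = 10468.54 / 170.852 = 61.273 MJ/m^2

61.273 MJ/m^2


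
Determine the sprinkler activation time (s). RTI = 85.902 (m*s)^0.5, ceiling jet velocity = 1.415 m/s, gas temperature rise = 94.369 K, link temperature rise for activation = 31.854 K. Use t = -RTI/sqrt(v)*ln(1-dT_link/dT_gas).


dT_link/dT_gas = 0.33755
ln(1 - 0.33755) = -0.41181
t = -85.902 / sqrt(1.415) * -0.41181 = 29.738 s

29.738 s


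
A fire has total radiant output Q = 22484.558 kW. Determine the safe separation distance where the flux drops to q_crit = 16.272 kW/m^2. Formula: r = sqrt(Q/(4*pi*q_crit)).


4*pi*q_crit = 204.48
Q/(4*pi*q_crit) = 109.96
r = sqrt(109.96) = 10.486 m

10.486 m


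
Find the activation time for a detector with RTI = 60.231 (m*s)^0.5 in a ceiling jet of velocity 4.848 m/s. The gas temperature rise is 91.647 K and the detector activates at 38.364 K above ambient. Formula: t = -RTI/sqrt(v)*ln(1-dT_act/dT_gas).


dT_act/dT_gas = 0.41861
ln(1 - 0.41861) = -0.54233
t = -60.231 / sqrt(4.848) * -0.54233 = 14.835 s

14.835 s


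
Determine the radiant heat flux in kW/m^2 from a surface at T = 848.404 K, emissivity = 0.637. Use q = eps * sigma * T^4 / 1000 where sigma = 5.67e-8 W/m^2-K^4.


T^4 = 5.1810e+11
q = 0.637 * 5.67e-8 * 5.1810e+11 / 1000 = 18.713 kW/m^2

18.713 kW/m^2


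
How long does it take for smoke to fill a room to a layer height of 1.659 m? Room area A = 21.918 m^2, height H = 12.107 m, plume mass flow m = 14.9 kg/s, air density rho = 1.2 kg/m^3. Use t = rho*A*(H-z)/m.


H - z = 10.448 m
t = 1.2 * 21.918 * 10.448 / 14.9 = 18.443 s

18.443 s


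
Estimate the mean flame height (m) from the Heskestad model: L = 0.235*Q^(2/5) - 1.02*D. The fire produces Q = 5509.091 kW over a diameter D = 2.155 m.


Q^(2/5) = 31.364
0.235 * Q^(2/5) = 7.3705
1.02 * D = 2.1981
L = 5.1724 m

5.1724 m


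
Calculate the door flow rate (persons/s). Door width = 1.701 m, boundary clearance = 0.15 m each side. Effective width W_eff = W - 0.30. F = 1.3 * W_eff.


W_eff = 1.701 - 0.30 = 1.401 m
F = 1.3 * 1.401 = 1.8213 persons/s

1.8213 persons/s


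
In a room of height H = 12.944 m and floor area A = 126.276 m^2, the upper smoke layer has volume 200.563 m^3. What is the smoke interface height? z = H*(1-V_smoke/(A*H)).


V/(A*H) = 0.12270
1 - 0.12270 = 0.87730
z = 12.944 * 0.87730 = 11.356 m

11.356 m


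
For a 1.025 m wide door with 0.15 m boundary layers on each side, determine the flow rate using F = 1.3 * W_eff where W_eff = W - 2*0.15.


W_eff = 1.025 - 0.30 = 0.725 m
F = 1.3 * 0.725 = 0.94250 persons/s

0.94250 persons/s


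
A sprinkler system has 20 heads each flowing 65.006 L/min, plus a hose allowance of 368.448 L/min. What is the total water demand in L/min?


Sprinkler demand = 20 * 65.006 = 1300.12 L/min
Total = 1300.12 + 368.448 = 1668.568 L/min

1668.568 L/min


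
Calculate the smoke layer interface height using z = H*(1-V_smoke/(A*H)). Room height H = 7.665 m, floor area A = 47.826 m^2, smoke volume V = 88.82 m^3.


V/(A*H) = 0.24229
1 - 0.24229 = 0.75771
z = 7.665 * 0.75771 = 5.8079 m

5.8079 m


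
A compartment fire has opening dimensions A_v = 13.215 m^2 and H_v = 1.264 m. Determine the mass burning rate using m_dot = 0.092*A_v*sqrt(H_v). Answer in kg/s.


sqrt(H_v) = 1.1243
m_dot = 0.092 * 13.215 * 1.1243 = 1.3669 kg/s

1.3669 kg/s


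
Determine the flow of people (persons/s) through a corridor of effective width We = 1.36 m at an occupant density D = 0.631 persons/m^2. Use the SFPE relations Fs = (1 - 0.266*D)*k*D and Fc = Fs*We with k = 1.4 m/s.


1 - 0.266*D = 1 - 0.266*0.631 = 0.83215
Fs = 0.83215 * 1.4 * 0.631 = 0.73512 persons/(s*m)
Fc = 0.73512 * 1.36 = 0.99977 persons/s

0.99977 persons/s


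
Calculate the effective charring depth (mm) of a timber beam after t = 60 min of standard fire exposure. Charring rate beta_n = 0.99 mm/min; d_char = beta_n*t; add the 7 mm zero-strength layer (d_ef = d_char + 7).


d_char = 0.99 * 60 = 59.4 mm
d_ef = 59.4 + 1.0*7 = 66.4 mm

66.4 mm


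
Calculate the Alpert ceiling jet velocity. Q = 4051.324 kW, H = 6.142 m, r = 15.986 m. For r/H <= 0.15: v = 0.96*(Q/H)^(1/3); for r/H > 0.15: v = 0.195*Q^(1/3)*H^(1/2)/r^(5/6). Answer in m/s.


r/H = 15.986 / 6.142 = 2.6027
r/H > 0.15, so v = 0.195*Q^(1/3)*H^(1/2)/r^(5/6)
Q^(1/3) = 15.942
H^(1/2) = 2.4783
r^(5/6) = 10.072
v = 0.195 * 15.942 * 2.4783 / 10.072 = 0.76490 m/s

0.76490 m/s


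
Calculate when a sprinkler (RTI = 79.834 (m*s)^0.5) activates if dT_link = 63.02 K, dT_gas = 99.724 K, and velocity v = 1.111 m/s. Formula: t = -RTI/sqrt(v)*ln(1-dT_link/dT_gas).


dT_link/dT_gas = 0.63194
ln(1 - 0.63194) = -0.99952
t = -79.834 / sqrt(1.111) * -0.99952 = 75.705 s

75.705 s


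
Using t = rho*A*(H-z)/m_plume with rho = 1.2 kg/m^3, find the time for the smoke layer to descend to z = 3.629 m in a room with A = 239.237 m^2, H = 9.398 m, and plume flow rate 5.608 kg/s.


H - z = 5.769 m
t = 1.2 * 239.237 * 5.769 / 5.608 = 295.33 s

295.33 s


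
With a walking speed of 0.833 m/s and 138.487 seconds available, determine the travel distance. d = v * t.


d = 0.833 * 138.487 = 115.36 m

115.36 m


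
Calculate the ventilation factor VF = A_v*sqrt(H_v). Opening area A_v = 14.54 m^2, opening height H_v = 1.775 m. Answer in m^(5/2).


sqrt(H_v) = 1.3323
VF = 14.54 * 1.3323 = 19.372 m^(5/2)

19.372 m^(5/2)


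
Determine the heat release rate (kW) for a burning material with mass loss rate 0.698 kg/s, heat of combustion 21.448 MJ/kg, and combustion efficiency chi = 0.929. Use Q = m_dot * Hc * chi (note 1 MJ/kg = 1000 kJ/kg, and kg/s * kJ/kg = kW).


Hc = 21.448 MJ/kg = 21.448 * 1000 kJ/kg = 21448 kJ/kg
Q = 0.698 kg/s * 21448 kJ/kg * 0.929 = 13908 kW

13908 kW


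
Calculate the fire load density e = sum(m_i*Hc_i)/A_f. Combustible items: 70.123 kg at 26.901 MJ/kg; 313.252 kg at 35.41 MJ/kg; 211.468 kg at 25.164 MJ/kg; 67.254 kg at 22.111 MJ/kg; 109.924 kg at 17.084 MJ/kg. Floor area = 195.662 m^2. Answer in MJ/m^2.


Total energy = 70.123*26.901 + 313.252*35.41 + 211.468*25.164 + 67.254*22.111 + 109.924*17.084
= 1886.379 + 11092.25 + 5321.381 + 1487.053 + 1877.942
= 21665.01 MJ
e = 21665.01 / 195.662 = 110.73 MJ/m^2

110.73 MJ/m^2


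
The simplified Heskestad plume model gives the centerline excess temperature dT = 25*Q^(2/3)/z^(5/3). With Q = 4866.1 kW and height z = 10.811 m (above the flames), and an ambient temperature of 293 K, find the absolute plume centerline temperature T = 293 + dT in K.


Q^(2/3) = 287.16
z^(5/3) = 52.858
dT = 25 * 287.16 / 52.858 = 135.82 K
T = 293 + 135.82 = 428.82 K

428.82 K


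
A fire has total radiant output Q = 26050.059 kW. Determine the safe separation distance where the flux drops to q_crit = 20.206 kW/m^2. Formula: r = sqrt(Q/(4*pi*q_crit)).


4*pi*q_crit = 253.92
Q/(4*pi*q_crit) = 102.59
r = sqrt(102.59) = 10.129 m

10.129 m


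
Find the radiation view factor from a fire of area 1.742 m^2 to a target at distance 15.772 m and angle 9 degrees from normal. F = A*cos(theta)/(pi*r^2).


cos(9 deg) = 0.98769
pi*r^2 = 781.49
F = 1.742 * 0.98769 / 781.49 = 0.0022016

0.0022016


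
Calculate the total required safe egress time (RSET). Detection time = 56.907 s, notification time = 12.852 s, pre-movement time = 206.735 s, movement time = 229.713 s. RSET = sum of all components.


Total = 56.907 + 12.852 + 206.735 + 229.713 = 506.207 s

506.207 s


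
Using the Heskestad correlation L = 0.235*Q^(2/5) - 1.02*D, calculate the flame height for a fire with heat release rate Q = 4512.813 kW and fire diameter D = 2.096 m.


Q^(2/5) = 28.959
0.235 * Q^(2/5) = 6.8053
1.02 * D = 2.1379
L = 4.6674 m

4.6674 m


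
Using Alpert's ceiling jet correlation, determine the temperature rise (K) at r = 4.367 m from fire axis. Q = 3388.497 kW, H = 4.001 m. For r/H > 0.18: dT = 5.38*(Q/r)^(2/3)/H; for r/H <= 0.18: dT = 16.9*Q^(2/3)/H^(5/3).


r/H = 4.367 / 4.001 = 1.0915
r/H > 0.18, so dT = 5.38*(Q/r)^(2/3)/H
Q/r = 775.93
(Q/r)^(2/3) = 84.440
dT = 5.38 * 84.440 / 4.001 = 113.54 K

113.54 K


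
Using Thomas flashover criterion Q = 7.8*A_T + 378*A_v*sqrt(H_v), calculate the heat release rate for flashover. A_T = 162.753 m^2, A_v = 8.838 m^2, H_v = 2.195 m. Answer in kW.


7.8*A_T = 1269.5
sqrt(H_v) = 1.4816
378*A_v*sqrt(H_v) = 4949.5
Q = 1269.5 + 4949.5 = 6219.0 kW

6219.0 kW


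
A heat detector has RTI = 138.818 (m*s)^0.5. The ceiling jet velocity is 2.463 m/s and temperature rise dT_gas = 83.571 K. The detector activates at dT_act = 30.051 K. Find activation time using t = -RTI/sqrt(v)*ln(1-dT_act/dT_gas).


dT_act/dT_gas = 0.35959
ln(1 - 0.35959) = -0.44564
t = -138.818 / sqrt(2.463) * -0.44564 = 39.418 s

39.418 s


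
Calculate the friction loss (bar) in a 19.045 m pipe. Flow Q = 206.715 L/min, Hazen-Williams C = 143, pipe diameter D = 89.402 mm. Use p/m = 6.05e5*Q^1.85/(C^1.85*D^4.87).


Q^1.85 = 19206
C^1.85 = 9713.4
D^4.87 = 3.1846e+09
p/m = 0.00037563 bar/m
p_total = 0.00037563 * 19.045 = 0.0071539 bar

0.0071539 bar


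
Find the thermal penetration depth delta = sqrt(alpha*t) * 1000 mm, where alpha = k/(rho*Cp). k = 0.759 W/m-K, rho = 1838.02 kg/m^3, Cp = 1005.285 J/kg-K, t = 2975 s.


alpha = 0.759 / (1838.02 * 1005.285) = 4.1077e-07 m^2/s
alpha * t = 0.0012221
delta = sqrt(0.0012221) * 1000 = 34.958 mm

34.958 mm


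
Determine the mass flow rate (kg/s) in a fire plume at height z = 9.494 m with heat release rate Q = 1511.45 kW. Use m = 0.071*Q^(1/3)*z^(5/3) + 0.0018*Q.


Q^(1/3) = 11.476
z^(5/3) = 42.568
First term = 0.071 * 11.476 * 42.568 = 34.685
Second term = 0.0018 * 1511.45 = 2.7206
m = 37.405 kg/s

37.405 kg/s


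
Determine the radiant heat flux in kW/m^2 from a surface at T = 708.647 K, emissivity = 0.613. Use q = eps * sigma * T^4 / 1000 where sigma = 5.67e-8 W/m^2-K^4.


T^4 = 2.5219e+11
q = 0.613 * 5.67e-8 * 2.5219e+11 / 1000 = 8.7652 kW/m^2

8.7652 kW/m^2


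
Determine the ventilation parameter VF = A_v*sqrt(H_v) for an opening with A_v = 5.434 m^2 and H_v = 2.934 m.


sqrt(H_v) = 1.7129
VF = 5.434 * 1.7129 = 9.3079 m^(5/2)

9.3079 m^(5/2)


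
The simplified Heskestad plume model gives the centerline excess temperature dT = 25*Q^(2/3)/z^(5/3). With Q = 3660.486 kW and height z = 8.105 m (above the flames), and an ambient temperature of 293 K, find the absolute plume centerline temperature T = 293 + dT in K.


Q^(2/3) = 237.52
z^(5/3) = 32.703
dT = 25 * 237.52 / 32.703 = 181.57 K
T = 293 + 181.57 = 474.57 K

474.57 K


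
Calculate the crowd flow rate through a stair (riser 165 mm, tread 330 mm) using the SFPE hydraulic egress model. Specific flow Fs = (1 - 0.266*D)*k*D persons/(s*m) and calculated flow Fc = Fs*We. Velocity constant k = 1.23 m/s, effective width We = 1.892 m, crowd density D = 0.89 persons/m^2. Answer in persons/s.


1 - 0.266*D = 1 - 0.266*0.89 = 0.76326
Fs = 0.76326 * 1.23 * 0.89 = 0.83554 persons/(s*m)
Fc = 0.83554 * 1.892 = 1.5808 persons/s

1.5808 persons/s


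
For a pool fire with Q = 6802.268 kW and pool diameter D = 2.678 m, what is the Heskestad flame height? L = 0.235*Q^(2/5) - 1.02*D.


Q^(2/5) = 34.124
0.235 * Q^(2/5) = 8.0192
1.02 * D = 2.7316
L = 5.2876 m

5.2876 m


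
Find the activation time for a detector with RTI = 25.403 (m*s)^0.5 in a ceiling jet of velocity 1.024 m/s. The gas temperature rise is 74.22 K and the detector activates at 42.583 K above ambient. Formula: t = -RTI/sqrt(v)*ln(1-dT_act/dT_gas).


dT_act/dT_gas = 0.57374
ln(1 - 0.57374) = -0.85271
t = -25.403 / sqrt(1.024) * -0.85271 = 21.406 s

21.406 s


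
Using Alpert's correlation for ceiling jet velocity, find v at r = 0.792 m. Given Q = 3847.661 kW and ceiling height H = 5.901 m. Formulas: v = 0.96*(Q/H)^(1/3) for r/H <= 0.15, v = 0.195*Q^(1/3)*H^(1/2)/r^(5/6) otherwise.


r/H = 0.792 / 5.901 = 0.13421
r/H <= 0.15, so v = 0.96*(Q/H)^(1/3)
Q/H = 652.04
(Q/H)^(1/3) = 8.6714
v = 0.96 * 8.6714 = 8.3246 m/s

8.3246 m/s


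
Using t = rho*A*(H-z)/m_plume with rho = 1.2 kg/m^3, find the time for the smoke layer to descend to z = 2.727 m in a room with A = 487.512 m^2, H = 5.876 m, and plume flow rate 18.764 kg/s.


H - z = 3.149 m
t = 1.2 * 487.512 * 3.149 / 18.764 = 98.178 s

98.178 s


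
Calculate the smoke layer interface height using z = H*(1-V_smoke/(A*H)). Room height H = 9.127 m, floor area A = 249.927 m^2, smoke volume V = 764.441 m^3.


V/(A*H) = 0.33512
1 - 0.33512 = 0.66488
z = 9.127 * 0.66488 = 6.0683 m

6.0683 m


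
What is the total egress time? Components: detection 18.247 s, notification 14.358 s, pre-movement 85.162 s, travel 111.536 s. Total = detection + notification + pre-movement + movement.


Total = 18.247 + 14.358 + 85.162 + 111.536 = 229.303 s

229.303 s


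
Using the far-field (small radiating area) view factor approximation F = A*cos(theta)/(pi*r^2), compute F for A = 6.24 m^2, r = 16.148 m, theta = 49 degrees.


cos(49 deg) = 0.65606
pi*r^2 = 819.20
F = 6.24 * 0.65606 / 819.20 = 0.0049974

0.0049974


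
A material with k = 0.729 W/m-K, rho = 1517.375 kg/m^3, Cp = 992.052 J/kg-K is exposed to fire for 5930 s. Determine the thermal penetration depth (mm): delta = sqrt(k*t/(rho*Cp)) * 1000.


alpha = 0.729 / (1517.375 * 992.052) = 4.8428e-07 m^2/s
alpha * t = 0.0028718
delta = sqrt(0.0028718) * 1000 = 53.589 mm

53.589 mm
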